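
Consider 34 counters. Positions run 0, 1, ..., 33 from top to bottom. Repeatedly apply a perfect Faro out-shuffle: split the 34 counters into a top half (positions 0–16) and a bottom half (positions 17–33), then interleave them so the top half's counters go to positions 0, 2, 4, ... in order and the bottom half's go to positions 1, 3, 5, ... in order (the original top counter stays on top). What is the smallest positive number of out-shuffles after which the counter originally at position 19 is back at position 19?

10

Follow position 19 under repeated out-shuffles:
19 → 5 → 10 → 20 → 7 → 14 → 28 → 23 → 13 → 26 → 19
It first returns after 10 out-shuffles.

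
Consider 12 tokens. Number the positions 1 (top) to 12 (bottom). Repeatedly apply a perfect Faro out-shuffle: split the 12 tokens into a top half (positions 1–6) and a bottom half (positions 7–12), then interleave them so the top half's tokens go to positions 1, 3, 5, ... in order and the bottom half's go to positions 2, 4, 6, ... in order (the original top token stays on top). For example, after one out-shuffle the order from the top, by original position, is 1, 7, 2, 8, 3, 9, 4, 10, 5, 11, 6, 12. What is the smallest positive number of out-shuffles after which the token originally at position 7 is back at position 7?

10

Follow position 7 under repeated out-shuffles:
7 → 2 → 3 → 5 → 9 → 6 → 11 → 10 → 8 → 4 → 7
It first returns after 10 out-shuffles.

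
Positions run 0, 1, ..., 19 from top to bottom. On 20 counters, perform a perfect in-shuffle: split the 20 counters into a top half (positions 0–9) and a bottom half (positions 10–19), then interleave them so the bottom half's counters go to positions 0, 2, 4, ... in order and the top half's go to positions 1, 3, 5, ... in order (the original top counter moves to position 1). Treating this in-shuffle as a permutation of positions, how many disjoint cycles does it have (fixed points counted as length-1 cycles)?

5

Trace each unvisited position around until it returns:
(0 1 3 7 15 10) (2 5 11) (4 9 19 18 16 12) (6 13) (8 17 14)
5 cycles in total.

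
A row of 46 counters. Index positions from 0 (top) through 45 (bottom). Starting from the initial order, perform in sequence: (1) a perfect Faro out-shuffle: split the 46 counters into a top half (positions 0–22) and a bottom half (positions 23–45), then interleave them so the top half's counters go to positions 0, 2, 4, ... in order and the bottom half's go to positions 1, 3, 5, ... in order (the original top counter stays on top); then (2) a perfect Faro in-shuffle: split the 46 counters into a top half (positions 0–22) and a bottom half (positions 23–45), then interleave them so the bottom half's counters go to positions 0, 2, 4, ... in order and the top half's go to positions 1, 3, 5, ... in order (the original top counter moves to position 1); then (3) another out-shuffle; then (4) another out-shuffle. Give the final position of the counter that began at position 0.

4

Track the counter from position 0 forward through each operation:
  after op 1 (out-shuffle): 0 → 0
  after op 2 (in-shuffle): 0 → 1
  after op 3 (out-shuffle): 1 → 2
  after op 4 (out-shuffle): 2 → 4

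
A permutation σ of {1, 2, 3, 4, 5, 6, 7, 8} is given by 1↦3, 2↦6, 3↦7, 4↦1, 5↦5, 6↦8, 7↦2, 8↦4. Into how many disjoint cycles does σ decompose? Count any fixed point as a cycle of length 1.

Cycle decomposition: (1 3 7 2 6 8 4) (5).
2 cycles.

2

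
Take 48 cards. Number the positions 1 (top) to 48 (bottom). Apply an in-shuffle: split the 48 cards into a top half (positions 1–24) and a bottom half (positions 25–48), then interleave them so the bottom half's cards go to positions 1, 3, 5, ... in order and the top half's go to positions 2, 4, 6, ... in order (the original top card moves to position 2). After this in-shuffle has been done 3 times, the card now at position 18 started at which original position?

Work backwards from position 18, undoing one in-shuffle at a time:
18 ← 9 ← 29 ← 39
So the card now at position 18 started at position 39.

39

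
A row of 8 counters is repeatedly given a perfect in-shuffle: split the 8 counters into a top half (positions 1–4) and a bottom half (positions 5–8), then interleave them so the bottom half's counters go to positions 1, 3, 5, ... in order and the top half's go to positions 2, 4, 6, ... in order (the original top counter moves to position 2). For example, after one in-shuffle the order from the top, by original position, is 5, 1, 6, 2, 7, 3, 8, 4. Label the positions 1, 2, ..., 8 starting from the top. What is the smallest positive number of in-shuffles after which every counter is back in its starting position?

6

The in-shuffle permutes the 8 positions with cycle lengths [2, 6].
Every counter is home exactly when every cycle has completed a whole number of laps, i.e. after lcm(2, 6) = 6 in-shuffles.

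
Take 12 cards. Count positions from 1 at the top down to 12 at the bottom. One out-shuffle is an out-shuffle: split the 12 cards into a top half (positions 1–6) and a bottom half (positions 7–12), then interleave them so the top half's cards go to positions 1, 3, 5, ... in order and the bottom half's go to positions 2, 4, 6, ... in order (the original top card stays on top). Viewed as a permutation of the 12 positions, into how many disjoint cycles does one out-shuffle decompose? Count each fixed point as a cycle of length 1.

Trace each unvisited position around until it returns:
(1) (2 3 5 9 6 11 10 8 4 7) (12)
3 cycles in total.

3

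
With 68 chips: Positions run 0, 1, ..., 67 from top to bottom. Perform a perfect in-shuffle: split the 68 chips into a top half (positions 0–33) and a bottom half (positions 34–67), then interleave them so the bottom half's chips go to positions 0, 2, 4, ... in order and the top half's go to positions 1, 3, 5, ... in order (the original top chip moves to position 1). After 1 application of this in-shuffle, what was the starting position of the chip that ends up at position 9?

Work backwards from position 9, undoing one in-shuffle at a time:
9 ← 4
So the chip now at position 9 started at position 4.

4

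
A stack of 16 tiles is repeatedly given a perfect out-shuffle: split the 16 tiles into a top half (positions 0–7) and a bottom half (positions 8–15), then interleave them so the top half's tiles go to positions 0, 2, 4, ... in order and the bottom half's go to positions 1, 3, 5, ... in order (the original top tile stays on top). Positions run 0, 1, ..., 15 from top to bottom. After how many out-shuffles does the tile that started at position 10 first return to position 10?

Follow position 10 under repeated out-shuffles:
10 → 5 → 10
It first returns after 2 out-shuffles.

2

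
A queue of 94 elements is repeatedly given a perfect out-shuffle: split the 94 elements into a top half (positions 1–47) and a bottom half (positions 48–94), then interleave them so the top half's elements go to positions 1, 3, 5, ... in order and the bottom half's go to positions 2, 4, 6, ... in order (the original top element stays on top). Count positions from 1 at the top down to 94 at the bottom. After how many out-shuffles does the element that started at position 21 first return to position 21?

10

Follow position 21 under repeated out-shuffles:
21 → 41 → 81 → 68 → 42 → 83 → 72 → 50 → 6 → 11 → 21
It first returns after 10 out-shuffles.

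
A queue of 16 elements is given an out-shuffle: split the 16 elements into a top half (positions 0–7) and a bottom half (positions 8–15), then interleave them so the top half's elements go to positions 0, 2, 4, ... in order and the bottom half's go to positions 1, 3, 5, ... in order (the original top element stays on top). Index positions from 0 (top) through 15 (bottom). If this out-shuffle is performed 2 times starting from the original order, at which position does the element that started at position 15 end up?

15

Position 15 is a fixed point of every out-shuffle, so the element never moves.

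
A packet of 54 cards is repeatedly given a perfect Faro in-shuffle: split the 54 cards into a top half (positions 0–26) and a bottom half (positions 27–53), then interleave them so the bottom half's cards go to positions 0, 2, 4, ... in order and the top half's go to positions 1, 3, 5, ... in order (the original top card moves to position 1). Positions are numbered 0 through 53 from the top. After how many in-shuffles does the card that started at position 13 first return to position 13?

Follow position 13 under repeated in-shuffles:
13 → 27 → 0 → 1 → 3 → 7 → 15 → 31 → 8 → 17 → 35 → 16 → 33 → 12 → 25 → 51 → 48 → 42 → 30 → 6 → 13
It first returns after 20 in-shuffles.

20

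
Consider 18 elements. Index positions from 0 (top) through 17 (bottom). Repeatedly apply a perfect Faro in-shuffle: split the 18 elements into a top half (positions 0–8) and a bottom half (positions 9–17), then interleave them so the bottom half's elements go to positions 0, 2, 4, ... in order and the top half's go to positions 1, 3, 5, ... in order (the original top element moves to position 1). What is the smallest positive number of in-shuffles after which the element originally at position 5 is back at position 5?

Follow position 5 under repeated in-shuffles:
5 → 11 → 4 → 9 → 0 → 1 → 3 → 7 → 15 → 12 → 6 → 13 → 8 → 17 → 16 → 14 → 10 → 2 → 5
It first returns after 18 in-shuffles.

18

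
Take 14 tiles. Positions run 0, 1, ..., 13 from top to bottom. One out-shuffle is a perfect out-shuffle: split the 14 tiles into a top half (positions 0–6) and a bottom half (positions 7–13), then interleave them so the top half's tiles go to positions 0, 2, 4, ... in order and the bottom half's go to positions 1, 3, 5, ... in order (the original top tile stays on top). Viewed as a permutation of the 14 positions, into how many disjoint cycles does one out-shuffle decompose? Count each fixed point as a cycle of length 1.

3

Trace each unvisited position around until it returns:
(0) (1 2 4 8 3 6 ... len 12) (13)
3 cycles in total.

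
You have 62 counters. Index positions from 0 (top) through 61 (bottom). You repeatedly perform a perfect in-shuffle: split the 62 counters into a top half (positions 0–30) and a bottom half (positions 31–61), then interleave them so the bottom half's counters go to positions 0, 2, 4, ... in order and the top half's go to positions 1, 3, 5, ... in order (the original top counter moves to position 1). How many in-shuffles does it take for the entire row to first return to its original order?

6

The in-shuffle permutes the 62 positions with cycle lengths [2, 3, 3, 6, 6, 6, 6, 6, 6, 6, 6, 6].
Every counter is home exactly when every cycle has completed a whole number of laps, i.e. after lcm(2, 3, 6) = 6 in-shuffles.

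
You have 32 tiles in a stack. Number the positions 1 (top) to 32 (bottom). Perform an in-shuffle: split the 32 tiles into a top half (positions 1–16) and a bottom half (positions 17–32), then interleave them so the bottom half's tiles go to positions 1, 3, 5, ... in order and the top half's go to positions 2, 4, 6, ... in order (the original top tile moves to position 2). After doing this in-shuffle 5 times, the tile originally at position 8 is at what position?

Track the tile's position through each in-shuffle:
8 → 16 → 32 → 31 → 29 → 25

25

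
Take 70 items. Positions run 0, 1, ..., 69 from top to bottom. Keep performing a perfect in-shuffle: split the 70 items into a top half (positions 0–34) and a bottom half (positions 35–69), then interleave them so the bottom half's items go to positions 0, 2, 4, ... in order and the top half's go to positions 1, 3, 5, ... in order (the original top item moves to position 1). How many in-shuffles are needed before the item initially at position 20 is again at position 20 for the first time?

Follow position 20 under repeated in-shuffles:
20 → 41 → 12 → 25 → 51 → 32 → 65 → 60 → ... → 20 (length 35)
It first returns after 35 in-shuffles.

35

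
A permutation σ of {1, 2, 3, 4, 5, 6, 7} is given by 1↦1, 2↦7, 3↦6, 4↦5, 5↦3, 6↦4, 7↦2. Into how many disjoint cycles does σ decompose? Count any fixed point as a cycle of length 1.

Cycle decomposition: (1) (2 7) (3 6 4 5).
3 cycles.

3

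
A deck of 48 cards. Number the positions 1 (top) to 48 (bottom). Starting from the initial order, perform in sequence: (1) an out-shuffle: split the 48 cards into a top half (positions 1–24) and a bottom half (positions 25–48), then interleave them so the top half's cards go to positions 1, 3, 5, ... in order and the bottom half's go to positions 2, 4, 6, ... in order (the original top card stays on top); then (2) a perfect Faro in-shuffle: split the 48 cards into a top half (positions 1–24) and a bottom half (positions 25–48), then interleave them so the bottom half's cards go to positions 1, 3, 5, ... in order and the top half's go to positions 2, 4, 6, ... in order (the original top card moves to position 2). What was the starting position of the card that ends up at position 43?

47

Undo the operations in reverse order, starting from position 43:
  undo op 2 (in-shuffle, from bottom half): 43 ← 46
  undo op 1 (out-shuffle, from bottom half): 46 ← 47
So the card at position 43 came from original position 47.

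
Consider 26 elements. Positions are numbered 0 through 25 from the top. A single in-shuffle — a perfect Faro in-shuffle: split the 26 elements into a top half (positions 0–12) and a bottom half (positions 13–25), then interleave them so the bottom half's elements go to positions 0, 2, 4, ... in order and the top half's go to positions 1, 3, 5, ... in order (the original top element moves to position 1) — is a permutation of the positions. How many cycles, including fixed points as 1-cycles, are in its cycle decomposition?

Trace each unvisited position around until it returns:
(0 1 3 7 15 4 ... len 18) (2 5 11 23 20 14) (8 17)
3 cycles in total.

3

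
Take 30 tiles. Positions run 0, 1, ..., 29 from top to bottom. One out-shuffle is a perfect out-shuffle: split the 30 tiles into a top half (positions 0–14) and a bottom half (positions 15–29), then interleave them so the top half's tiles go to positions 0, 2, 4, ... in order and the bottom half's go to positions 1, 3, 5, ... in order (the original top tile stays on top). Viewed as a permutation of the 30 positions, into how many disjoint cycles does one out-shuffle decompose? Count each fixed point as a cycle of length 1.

Trace each unvisited position around until it returns:
(0) (1 2 4 8 16 3 ... len 28) (29)
3 cycles in total.

3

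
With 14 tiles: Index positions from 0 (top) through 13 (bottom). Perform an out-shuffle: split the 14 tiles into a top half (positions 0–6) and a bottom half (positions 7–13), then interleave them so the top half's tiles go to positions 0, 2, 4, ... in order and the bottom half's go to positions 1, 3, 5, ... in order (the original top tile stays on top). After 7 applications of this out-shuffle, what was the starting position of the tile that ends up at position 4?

Work backwards from position 4, undoing one out-shuffle at a time:
4 ← 2 ← 1 ← 7 ← 10 ← 5 ← 9 ← 11
So the tile now at position 4 started at position 11.

11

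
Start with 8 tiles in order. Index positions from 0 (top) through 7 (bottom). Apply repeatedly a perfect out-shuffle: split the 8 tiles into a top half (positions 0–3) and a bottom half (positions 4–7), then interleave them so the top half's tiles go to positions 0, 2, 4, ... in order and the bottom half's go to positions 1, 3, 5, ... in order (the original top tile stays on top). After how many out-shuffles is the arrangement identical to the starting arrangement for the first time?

3

The out-shuffle permutes the 8 positions with cycle lengths [1, 1, 3, 3].
Every tile is home exactly when every cycle has completed a whole number of laps, i.e. after lcm(1, 3) = 3 out-shuffles.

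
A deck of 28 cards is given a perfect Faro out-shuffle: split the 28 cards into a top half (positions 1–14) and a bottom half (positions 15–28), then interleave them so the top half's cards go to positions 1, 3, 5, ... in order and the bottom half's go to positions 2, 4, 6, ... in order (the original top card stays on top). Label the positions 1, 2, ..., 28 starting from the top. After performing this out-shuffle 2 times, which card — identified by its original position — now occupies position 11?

17

Work backwards from position 11, undoing one out-shuffle at a time:
11 ← 6 ← 17
So the card now at position 11 started at position 17.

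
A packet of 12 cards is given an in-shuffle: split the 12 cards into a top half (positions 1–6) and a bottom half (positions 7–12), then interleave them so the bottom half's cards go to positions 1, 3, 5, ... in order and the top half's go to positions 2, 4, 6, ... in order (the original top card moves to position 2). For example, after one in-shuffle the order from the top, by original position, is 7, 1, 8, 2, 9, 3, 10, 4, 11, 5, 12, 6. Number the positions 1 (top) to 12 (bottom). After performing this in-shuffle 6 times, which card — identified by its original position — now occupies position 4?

Work backwards from position 4, undoing one in-shuffle at a time:
4 ← 2 ← 1 ← 7 ← 10 ← 5 ← 9
So the card now at position 4 started at position 9.

9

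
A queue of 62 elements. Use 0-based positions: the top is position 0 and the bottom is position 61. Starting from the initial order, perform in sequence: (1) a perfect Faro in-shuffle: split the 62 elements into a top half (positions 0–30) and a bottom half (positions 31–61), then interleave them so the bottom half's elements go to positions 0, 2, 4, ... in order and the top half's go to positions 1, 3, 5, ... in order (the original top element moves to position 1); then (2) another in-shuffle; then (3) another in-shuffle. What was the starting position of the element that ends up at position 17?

Undo the operations in reverse order, starting from position 17:
  undo op 3 (in-shuffle, from top half): 17 ← 8
  undo op 2 (in-shuffle, from bottom half): 8 ← 35
  undo op 1 (in-shuffle, from top half): 35 ← 17
So the element at position 17 came from original position 17.

17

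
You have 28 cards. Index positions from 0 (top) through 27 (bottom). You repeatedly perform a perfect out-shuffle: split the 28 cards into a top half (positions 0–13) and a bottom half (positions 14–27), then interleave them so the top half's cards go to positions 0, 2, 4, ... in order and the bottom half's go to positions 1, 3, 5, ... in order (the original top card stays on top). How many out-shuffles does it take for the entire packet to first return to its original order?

18

The out-shuffle permutes the 28 positions with cycle lengths [1, 1, 2, 6, 18].
Every card is home exactly when every cycle has completed a whole number of laps, i.e. after lcm(1, 2, 6, 18) = 18 out-shuffles.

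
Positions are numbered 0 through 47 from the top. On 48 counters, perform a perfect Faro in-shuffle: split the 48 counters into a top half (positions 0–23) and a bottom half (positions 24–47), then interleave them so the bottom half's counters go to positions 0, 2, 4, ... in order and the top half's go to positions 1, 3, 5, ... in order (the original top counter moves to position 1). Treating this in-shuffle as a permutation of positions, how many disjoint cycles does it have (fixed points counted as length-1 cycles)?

Trace each unvisited position around until it returns:
(0 1 3 7 15 31 ... len 21) (2 5 11 23 47 46 ... len 21) (6 13 27) (20 41 34)
4 cycles in total.

4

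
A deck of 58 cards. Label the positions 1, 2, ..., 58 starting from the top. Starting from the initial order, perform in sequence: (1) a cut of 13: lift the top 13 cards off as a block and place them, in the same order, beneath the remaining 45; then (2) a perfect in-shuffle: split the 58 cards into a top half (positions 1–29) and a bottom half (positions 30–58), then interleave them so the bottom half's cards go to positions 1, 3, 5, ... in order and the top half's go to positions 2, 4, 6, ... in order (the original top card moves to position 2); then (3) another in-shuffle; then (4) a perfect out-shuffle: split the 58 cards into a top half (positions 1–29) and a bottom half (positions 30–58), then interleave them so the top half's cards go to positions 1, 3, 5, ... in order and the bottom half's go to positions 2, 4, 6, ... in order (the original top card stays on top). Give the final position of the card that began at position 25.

Track the card from position 25 forward through each operation:
  after op 1 (cut 13): 25 → 12
  after op 2 (in-shuffle): 12 → 24
  after op 3 (in-shuffle): 24 → 48
  after op 4 (out-shuffle): 48 → 38

38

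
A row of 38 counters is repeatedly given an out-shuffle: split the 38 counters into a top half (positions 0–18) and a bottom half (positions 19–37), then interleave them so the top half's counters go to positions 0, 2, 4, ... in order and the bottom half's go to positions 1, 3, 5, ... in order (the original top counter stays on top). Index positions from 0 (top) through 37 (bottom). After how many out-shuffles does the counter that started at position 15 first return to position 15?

Follow position 15 under repeated out-shuffles:
15 → 30 → 23 → 9 → 18 → 36 → 35 → 33 → ... → 15 (length 36)
It first returns after 36 out-shuffles.

36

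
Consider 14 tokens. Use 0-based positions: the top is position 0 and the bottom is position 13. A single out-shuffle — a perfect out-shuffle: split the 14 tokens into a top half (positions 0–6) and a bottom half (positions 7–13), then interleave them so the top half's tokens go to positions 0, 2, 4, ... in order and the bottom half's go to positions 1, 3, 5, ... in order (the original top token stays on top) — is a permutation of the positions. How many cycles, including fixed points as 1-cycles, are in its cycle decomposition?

3

Trace each unvisited position around until it returns:
(0) (1 2 4 8 3 6 ... len 12) (13)
3 cycles in total.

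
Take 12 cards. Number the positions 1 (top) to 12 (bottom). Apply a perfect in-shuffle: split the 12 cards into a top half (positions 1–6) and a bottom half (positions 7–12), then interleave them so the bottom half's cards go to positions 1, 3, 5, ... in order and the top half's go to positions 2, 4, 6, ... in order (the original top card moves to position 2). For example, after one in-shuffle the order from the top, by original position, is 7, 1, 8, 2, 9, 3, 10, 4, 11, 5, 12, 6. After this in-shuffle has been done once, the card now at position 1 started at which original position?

Work backwards from position 1, undoing one in-shuffle at a time:
1 ← 7
So the card now at position 1 started at position 7.

7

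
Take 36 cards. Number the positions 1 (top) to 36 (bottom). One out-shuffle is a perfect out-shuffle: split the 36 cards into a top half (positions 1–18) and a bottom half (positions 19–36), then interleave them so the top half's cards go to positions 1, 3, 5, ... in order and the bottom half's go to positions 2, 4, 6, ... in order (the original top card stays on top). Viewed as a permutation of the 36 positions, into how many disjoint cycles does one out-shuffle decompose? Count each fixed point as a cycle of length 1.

7

Trace each unvisited position around until it returns:
(1) (2 3 5 9 17 33 ... len 12) (4 7 13 25 14 27 ... len 12) (6 11 21) (8 15 29 22) (16 31 26) (36)
7 cycles in total.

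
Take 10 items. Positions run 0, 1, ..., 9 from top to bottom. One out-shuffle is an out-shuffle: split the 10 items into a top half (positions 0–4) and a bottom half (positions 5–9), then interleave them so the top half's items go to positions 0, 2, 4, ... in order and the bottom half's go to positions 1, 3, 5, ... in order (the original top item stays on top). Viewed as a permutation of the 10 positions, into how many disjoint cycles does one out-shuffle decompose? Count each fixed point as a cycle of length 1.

Trace each unvisited position around until it returns:
(0) (1 2 4 8 7 5) (3 6) (9)
4 cycles in total.

4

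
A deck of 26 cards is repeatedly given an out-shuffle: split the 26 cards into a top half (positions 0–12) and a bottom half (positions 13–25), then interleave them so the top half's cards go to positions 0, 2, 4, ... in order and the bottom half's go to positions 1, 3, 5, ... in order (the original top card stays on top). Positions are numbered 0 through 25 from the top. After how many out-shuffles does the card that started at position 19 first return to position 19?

20

Follow position 19 under repeated out-shuffles:
19 → 13 → 1 → 2 → 4 → 8 → 16 → 7 → 14 → 3 → 6 → 12 → 24 → 23 → 21 → 17 → 9 → 18 → 11 → 22 → 19
It first returns after 20 out-shuffles.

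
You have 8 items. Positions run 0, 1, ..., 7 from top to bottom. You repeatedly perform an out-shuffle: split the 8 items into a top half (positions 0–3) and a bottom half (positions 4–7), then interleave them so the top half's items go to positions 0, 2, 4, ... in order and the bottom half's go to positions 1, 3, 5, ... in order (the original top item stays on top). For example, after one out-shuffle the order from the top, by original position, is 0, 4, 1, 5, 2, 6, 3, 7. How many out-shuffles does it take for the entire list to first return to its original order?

3

The out-shuffle permutes the 8 positions with cycle lengths [1, 1, 3, 3].
Every item is home exactly when every cycle has completed a whole number of laps, i.e. after lcm(1, 3) = 3 out-shuffles.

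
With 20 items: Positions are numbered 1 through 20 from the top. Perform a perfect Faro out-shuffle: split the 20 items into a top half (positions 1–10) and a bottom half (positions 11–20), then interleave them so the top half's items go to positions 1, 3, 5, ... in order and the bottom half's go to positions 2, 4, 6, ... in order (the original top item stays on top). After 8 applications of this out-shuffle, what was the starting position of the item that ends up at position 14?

13

Work backwards from position 14, undoing one out-shuffle at a time:
14 ← 17 ← 9 ← 5 ← 3 ← 2 ← 11 ← 6 ← 13
So the item now at position 14 started at position 13.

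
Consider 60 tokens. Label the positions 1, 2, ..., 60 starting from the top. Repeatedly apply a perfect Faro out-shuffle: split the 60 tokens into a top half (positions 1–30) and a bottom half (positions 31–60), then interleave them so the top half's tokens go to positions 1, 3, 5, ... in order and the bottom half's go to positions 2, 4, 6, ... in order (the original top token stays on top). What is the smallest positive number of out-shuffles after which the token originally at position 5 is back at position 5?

Follow position 5 under repeated out-shuffles:
5 → 9 → 17 → 33 → 6 → 11 → 21 → 41 → ... → 5 (length 58)
It first returns after 58 out-shuffles.

58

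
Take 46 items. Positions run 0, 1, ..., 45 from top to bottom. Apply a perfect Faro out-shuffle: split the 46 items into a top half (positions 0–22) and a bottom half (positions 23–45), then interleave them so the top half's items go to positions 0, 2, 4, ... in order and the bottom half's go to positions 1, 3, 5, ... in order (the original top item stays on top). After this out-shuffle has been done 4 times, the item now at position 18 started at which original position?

18

Work backwards from position 18, undoing one out-shuffle at a time:
18 ← 9 ← 27 ← 36 ← 18
So the item now at position 18 started at position 18.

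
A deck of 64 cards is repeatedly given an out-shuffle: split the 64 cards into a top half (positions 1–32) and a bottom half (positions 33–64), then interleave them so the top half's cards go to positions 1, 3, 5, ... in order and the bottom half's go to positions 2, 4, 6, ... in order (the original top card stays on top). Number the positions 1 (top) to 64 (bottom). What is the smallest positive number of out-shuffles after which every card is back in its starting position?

The out-shuffle permutes the 64 positions with cycle lengths [1, 1, 2, 3, 3, 6, 6, 6, 6, 6, 6, 6, 6, 6].
Every card is home exactly when every cycle has completed a whole number of laps, i.e. after lcm(1, 2, 3, 6) = 6 out-shuffles.

6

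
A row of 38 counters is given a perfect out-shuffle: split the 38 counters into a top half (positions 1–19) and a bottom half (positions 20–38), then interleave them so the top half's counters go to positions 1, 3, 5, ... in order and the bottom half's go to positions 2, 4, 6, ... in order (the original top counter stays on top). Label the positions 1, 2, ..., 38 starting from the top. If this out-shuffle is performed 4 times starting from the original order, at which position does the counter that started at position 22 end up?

Track the counter's position through each out-shuffle:
22 → 6 → 11 → 21 → 4

4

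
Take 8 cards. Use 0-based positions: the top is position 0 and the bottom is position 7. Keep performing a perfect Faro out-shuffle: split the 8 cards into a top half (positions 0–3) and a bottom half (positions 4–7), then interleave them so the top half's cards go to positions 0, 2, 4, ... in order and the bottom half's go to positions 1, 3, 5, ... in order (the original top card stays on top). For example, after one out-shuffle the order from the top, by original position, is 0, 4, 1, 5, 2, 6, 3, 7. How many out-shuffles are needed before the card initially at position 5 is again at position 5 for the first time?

Follow position 5 under repeated out-shuffles:
5 → 3 → 6 → 5
It first returns after 3 out-shuffles.

3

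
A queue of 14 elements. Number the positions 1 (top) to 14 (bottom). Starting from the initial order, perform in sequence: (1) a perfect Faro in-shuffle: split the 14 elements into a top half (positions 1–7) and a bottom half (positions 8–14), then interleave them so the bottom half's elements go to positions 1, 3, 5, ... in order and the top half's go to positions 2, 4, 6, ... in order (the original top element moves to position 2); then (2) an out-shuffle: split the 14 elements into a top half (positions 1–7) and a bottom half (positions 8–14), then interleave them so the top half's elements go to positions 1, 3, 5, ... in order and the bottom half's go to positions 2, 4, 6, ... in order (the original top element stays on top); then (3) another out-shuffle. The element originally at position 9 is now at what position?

9

Track the element from position 9 forward through each operation:
  after op 1 (in-shuffle): 9 → 3
  after op 2 (out-shuffle): 3 → 5
  after op 3 (out-shuffle): 5 → 9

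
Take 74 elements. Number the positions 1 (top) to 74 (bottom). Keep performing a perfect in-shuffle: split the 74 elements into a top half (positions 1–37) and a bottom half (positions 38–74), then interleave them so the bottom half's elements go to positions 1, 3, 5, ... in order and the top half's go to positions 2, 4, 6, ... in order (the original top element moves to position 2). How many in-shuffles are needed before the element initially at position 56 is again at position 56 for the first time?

20

Follow position 56 under repeated in-shuffles:
56 → 37 → 74 → 73 → 71 → 67 → 59 → 43 → 11 → 22 → 44 → 13 → 26 → 52 → 29 → 58 → 41 → 7 → 14 → 28 → 56
It first returns after 20 in-shuffles.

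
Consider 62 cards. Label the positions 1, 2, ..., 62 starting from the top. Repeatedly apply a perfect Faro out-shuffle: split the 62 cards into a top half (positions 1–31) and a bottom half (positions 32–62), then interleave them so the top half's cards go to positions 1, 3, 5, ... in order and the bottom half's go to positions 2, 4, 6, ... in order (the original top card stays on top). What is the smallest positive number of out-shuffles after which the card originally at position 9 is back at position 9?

60

Follow position 9 under repeated out-shuffles:
9 → 17 → 33 → 4 → 7 → 13 → 25 → 49 → ... → 9 (length 60)
It first returns after 60 out-shuffles.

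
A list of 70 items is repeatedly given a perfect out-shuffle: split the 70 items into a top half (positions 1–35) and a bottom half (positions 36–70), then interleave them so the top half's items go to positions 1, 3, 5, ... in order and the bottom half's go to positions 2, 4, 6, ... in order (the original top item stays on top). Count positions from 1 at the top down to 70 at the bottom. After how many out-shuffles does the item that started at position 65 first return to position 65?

Follow position 65 under repeated out-shuffles:
65 → 60 → 50 → 30 → 59 → 48 → 26 → 51 → ... → 65 (length 22)
It first returns after 22 out-shuffles.

22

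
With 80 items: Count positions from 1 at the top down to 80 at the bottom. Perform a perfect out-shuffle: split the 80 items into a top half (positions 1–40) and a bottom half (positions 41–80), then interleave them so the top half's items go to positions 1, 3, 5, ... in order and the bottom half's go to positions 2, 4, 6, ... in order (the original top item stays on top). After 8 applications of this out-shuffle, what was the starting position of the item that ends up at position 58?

4

Work backwards from position 58, undoing one out-shuffle at a time:
58 ← 69 ← 35 ← 18 ← 49 ← 25 ← 13 ← 7 ← 4
So the item now at position 58 started at position 4.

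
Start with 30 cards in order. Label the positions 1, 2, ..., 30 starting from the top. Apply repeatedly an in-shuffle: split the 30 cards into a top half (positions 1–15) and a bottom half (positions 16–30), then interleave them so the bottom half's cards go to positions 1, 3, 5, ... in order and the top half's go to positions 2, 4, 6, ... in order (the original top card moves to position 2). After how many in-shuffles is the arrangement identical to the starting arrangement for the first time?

5

The in-shuffle permutes the 30 positions with cycle lengths [5, 5, 5, 5, 5, 5].
Every card is home exactly when every cycle has completed a whole number of laps, i.e. after lcm(5) = 5 in-shuffles.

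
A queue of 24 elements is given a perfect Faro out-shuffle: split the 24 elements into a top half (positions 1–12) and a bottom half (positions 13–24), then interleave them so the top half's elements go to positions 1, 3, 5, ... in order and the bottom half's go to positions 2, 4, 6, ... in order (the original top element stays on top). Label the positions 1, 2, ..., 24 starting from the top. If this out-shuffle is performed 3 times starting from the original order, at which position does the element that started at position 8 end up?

Track the element's position through each out-shuffle:
8 → 15 → 6 → 11

11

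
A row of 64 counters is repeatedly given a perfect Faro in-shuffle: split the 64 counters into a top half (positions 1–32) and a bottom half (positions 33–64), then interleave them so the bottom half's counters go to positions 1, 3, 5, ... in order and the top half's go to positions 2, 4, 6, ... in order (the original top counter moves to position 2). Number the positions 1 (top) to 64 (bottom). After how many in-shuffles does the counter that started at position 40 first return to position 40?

12

Follow position 40 under repeated in-shuffles:
40 → 15 → 30 → 60 → 55 → 45 → 25 → 50 → 35 → 5 → 10 → 20 → 40
It first returns after 12 in-shuffles.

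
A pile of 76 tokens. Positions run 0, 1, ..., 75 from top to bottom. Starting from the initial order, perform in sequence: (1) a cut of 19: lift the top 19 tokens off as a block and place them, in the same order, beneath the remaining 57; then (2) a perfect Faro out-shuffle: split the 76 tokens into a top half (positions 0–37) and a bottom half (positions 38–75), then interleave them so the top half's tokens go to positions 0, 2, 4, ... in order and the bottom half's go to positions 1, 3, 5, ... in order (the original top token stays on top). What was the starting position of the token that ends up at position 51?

6

Undo the operations in reverse order, starting from position 51:
  undo op 2 (out-shuffle, from bottom half): 51 ← 63
  undo op 1 (cut 19): 63 ← 6
So the token at position 51 came from original position 6.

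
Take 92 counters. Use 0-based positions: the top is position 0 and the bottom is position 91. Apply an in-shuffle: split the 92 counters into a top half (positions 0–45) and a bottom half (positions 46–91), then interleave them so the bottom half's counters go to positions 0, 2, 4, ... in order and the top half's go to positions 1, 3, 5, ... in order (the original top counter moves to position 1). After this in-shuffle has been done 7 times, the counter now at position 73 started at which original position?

33

Work backwards from position 73, undoing one in-shuffle at a time:
73 ← 36 ← 64 ← 78 ← 85 ← 42 ← 67 ← 33
So the counter now at position 73 started at position 33.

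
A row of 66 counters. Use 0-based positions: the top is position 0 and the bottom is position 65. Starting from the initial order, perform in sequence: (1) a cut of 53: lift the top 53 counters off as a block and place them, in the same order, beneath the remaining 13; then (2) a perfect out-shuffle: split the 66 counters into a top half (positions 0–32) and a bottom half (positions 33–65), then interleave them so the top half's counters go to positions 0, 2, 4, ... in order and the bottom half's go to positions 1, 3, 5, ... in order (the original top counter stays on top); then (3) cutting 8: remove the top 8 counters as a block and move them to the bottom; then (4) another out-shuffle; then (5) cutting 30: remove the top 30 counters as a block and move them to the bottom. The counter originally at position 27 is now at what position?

Track the counter from position 27 forward through each operation:
  after op 1 (cut 53): 27 → 40
  after op 2 (out-shuffle): 40 → 15
  after op 3 (cut 8): 15 → 7
  after op 4 (out-shuffle): 7 → 14
  after op 5 (cut 30): 14 → 50

50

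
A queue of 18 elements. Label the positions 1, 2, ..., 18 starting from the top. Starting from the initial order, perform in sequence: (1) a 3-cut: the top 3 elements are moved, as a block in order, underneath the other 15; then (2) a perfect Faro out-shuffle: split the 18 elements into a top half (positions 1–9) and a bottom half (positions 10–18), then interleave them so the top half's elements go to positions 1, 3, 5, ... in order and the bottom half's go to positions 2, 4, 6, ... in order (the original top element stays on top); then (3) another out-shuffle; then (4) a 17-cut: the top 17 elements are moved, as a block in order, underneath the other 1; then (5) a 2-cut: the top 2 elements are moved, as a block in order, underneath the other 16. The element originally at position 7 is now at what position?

12

Track the element from position 7 forward through each operation:
  after op 1 (cut 3): 7 → 4
  after op 2 (out-shuffle): 4 → 7
  after op 3 (out-shuffle): 7 → 13
  after op 4 (cut 17): 13 → 14
  after op 5 (cut 2): 14 → 12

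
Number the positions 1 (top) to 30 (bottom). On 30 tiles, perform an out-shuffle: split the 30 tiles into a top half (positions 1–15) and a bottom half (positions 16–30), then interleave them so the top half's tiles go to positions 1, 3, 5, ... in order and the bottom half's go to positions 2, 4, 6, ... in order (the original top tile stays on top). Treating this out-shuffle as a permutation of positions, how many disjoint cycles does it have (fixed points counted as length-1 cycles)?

Trace each unvisited position around until it returns:
(1) (2 3 5 9 17 4 ... len 28) (30)
3 cycles in total.

3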